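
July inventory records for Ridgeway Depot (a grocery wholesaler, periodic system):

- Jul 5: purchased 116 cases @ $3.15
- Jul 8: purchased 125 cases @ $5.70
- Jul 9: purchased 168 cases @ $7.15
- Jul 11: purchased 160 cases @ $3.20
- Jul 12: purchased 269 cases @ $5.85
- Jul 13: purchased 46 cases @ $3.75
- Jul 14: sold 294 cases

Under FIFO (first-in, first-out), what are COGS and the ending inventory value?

Jul 14, 294 sold [FIFO — oldest first]: 116 @ $3.15 + 125 @ $5.70 + 53 @ $7.15 = $1,456.85
Ending inventory: 115 @ $7.15 + 160 @ $3.20 + 269 @ $5.85 + 46 @ $3.75 = $3,080.40

COGS = $1,456.85; ending inventory = $3,080.40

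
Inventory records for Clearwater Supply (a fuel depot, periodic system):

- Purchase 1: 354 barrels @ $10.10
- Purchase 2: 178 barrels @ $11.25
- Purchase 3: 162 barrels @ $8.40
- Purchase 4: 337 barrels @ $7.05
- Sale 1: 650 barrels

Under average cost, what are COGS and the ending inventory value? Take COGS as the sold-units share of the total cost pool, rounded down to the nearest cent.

Sale 1, sell 650: 650/1031 × $9,314.55 → $5,872.41
Ending inventory (cost pool remaining) = $3,442.14

COGS = $5,872.41; ending inventory = $3,442.14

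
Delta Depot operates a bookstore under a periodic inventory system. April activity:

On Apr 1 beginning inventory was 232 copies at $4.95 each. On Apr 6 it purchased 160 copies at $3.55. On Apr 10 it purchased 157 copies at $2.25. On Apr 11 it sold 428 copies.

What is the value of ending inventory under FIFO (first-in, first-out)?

Ending inventory = $272.25

Apr 11, 428 sold [FIFO — oldest first]: 232 @ $4.95 + 160 @ $3.55 + 36 @ $2.25 = $1,797.40
Ending inventory: 121 @ $2.25 = $272.25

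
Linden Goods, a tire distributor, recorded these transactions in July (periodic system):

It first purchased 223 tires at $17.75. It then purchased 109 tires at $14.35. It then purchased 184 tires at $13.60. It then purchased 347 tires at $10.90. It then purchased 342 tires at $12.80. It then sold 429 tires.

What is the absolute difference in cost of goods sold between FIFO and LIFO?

FIFO COGS: 223 @ $17.75 + 109 @ $14.35 + 97 @ $13.60 = $6,841.60
LIFO COGS: 342 @ $12.80 + 87 @ $10.90 = $5,325.90
Difference = |$6,841.60 − $5,325.90| = $1,515.70

$1,515.70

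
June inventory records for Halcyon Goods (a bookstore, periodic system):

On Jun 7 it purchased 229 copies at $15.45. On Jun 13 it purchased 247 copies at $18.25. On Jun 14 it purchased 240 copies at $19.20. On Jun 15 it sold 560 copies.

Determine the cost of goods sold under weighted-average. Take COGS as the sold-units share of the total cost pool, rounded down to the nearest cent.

Jun 15, sell 560: 560/716 × $12,653.80 → $9,896.82
Ending inventory (cost pool remaining) = $2,756.98

COGS = $9,896.82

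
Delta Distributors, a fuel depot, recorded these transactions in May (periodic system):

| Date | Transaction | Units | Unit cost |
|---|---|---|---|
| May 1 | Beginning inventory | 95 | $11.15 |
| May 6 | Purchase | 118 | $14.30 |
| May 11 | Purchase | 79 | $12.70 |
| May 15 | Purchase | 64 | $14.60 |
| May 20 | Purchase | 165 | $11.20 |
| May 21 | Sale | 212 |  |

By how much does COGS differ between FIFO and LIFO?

FIFO COGS: 95 @ $11.15 + 117 @ $14.30 = $2,732.35
LIFO COGS: 165 @ $11.20 + 47 @ $14.60 = $2,534.20
Difference = |$2,732.35 − $2,534.20| = $198.15

$198.15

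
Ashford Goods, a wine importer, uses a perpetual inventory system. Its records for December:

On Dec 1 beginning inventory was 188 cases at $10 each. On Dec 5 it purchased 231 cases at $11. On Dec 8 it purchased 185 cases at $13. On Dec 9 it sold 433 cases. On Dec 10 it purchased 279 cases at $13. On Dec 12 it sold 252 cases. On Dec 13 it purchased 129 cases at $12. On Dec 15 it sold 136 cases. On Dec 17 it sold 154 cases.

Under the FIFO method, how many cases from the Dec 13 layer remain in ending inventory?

Dec 9, 433 sold [FIFO — oldest first]: 188 @ $10 + 231 @ $11 + 14 @ $13 = $4,603
Dec 12, 252 sold [FIFO — oldest first]: 171 @ $13 + 81 @ $13 = $3,276
Dec 15, 136 sold [FIFO — oldest first]: 136 @ $13 = $1,768
Dec 17, 154 sold [FIFO — oldest first]: 62 @ $13 + 92 @ $12 = $1,910
Total COGS = $4,603 + $3,276 + $1,768 + $1,910 = $11,557
Ending inventory: 37 @ $12 = $444

37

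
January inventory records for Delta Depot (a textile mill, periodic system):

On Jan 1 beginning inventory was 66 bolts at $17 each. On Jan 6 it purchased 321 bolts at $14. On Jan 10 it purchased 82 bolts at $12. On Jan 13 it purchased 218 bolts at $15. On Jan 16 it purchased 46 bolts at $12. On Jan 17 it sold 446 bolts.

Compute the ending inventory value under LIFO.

Jan 17, 446 sold [LIFO — newest first]: 46 @ $12 + 218 @ $15 + 82 @ $12 + 100 @ $14 = $6,206
Ending inventory: 66 @ $17 + 221 @ $14 = $4,216

Ending inventory = $4,216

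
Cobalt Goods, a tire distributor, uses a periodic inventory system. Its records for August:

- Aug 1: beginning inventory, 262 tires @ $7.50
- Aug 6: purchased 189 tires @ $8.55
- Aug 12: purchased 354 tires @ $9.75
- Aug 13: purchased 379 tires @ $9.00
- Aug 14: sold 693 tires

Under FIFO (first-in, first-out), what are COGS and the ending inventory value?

COGS = $5,940.45; ending inventory = $4,503.00

Aug 14, 693 sold [FIFO — oldest first]: 262 @ $7.50 + 189 @ $8.55 + 242 @ $9.75 = $5,940.45
Ending inventory: 112 @ $9.75 + 379 @ $9.00 = $4,503.00
Check: goods available $10,443.45 = COGS $5,940.45 + ending $4,503.00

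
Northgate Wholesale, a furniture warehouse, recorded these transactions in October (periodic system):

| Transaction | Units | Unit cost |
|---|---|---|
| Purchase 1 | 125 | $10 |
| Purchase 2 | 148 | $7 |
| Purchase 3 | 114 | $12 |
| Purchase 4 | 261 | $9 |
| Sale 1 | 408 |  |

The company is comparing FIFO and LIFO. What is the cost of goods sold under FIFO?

COGS = $3,843

FIFO COGS: 125 @ $10 + 148 @ $7 + 114 @ $12 + 21 @ $9 = $3,843
LIFO COGS: 261 @ $9 + 114 @ $12 + 33 @ $7 = $3,948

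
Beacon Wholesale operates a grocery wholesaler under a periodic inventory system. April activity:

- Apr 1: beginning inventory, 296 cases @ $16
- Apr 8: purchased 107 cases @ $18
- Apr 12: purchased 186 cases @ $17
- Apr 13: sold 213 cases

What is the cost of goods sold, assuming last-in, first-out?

COGS = $3,648

Apr 13, 213 sold [LIFO — newest first]: 186 @ $17 + 27 @ $18 = $3,648
Ending inventory: 296 @ $16 + 80 @ $18 = $6,176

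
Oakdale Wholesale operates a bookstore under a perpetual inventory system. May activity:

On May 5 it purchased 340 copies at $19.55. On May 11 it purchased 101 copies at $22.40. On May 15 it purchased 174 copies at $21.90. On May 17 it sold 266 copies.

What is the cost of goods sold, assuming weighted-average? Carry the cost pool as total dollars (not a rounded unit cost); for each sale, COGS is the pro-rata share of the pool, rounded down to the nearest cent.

COGS = $5,501.65

After May 5: 340 on hand, pool $6,647.00 (≈ $19.5500 each)
After May 11: 441 on hand, pool $8,909.40 (≈ $20.2027 each)
After May 15: 615 on hand, pool $12,720.00 (≈ $20.6829 each)
May 17, sell 266: 266/615 × $12,720.00 → $5,501.65
Ending inventory (cost pool remaining) = $7,218.35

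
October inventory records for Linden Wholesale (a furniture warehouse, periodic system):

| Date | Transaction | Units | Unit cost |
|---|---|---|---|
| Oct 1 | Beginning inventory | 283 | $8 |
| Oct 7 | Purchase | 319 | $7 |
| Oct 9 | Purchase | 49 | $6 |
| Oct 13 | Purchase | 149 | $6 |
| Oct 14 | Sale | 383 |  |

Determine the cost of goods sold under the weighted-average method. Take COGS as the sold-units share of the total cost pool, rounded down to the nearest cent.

Oct 14, sell 383: 383/800 × $5,685.00 → $2,721.69
Ending inventory (cost pool remaining) = $2,963.31
Check: goods available $5,685.00 = COGS $2,721.69 + ending $2,963.31

COGS = $2,721.69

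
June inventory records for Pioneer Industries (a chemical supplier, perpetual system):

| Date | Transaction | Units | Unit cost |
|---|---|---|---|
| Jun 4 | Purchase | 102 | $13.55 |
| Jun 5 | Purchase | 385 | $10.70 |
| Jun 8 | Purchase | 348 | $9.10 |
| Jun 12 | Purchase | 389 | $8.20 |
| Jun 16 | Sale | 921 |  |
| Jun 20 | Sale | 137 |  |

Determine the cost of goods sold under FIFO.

COGS = $10,497.00

Jun 16, 921 sold [FIFO — oldest first]: 102 @ $13.55 + 385 @ $10.70 + 348 @ $9.10 + 86 @ $8.20 = $9,373.60
Jun 20, 137 sold [FIFO — oldest first]: 137 @ $8.20 = $1,123.40
Total COGS = $9,373.60 + $1,123.40 = $10,497.00
Ending inventory: 166 @ $8.20 = $1,361.20
Check: goods available $11,858.20 = COGS $10,497.00 + ending $1,361.20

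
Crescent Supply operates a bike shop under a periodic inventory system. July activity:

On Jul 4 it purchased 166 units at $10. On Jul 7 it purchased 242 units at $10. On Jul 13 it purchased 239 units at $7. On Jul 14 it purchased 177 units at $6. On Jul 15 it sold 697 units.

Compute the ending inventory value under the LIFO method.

Ending inventory = $1,270

Jul 15, 697 sold [LIFO — newest first]: 177 @ $6 + 239 @ $7 + 242 @ $10 + 39 @ $10 = $5,545
Ending inventory: 127 @ $10 = $1,270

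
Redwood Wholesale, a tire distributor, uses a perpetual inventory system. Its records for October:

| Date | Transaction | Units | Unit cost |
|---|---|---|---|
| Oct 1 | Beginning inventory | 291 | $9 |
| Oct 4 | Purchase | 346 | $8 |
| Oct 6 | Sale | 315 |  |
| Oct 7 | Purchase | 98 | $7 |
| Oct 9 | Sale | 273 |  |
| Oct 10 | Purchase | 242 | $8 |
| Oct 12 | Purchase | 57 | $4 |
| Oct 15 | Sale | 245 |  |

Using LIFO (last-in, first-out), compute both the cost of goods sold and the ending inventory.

Oct 6, 315 sold [LIFO — newest first]: 315 @ $8 = $2,520
Oct 9, 273 sold [LIFO — newest first]: 98 @ $7 + 31 @ $8 + 144 @ $9 = $2,230
Oct 15, 245 sold [LIFO — newest first]: 57 @ $4 + 188 @ $8 = $1,732
Total COGS = $2,520 + $2,230 + $1,732 = $6,482
Ending inventory: 147 @ $9 + 54 @ $8 = $1,755

COGS = $6,482; ending inventory = $1,755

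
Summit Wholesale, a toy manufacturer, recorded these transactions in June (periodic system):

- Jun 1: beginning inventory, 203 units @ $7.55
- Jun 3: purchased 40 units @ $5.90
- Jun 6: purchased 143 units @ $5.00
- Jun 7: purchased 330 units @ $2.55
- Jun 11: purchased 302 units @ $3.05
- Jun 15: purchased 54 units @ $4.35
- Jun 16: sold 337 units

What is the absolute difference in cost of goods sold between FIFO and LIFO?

$1,140.60

FIFO COGS: 203 @ $7.55 + 40 @ $5.90 + 94 @ $5.00 = $2,238.65
LIFO COGS: 54 @ $4.35 + 283 @ $3.05 = $1,098.05
Difference = |$2,238.65 − $1,098.05| = $1,140.60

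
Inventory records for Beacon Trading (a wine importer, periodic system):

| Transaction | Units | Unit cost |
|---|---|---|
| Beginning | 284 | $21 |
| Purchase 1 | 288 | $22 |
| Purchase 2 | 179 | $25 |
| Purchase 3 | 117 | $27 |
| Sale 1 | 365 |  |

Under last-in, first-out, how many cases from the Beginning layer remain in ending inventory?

Sale 1 (365) [LIFO — newest first]: 117 @ $27 + 179 @ $25 + 69 @ $22 = $9,152
Ending inventory: 284 @ $21 + 219 @ $22 = $10,782

284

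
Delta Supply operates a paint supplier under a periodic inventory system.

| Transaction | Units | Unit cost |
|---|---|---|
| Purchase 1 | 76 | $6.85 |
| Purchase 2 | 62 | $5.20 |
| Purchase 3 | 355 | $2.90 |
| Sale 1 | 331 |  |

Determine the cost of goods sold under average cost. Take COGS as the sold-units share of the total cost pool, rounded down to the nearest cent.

COGS = $1,257.19

Sale 1, sell 331: 331/493 × $1,872.50 → $1,257.19
Ending inventory (cost pool remaining) = $615.31
Check: goods available $1,872.50 = COGS $1,257.19 + ending $615.31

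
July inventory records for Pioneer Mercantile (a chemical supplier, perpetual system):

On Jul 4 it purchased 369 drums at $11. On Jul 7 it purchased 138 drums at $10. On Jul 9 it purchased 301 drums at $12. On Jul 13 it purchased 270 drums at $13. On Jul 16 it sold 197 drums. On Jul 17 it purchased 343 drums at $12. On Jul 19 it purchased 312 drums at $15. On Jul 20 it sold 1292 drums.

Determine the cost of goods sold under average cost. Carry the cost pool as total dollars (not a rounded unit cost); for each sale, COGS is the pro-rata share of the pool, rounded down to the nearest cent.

COGS = $18,328.99

After Jul 4: 369 on hand, pool $4,059.00 (≈ $11.0000 each)
After Jul 7: 507 on hand, pool $5,439.00 (≈ $10.7278 each)
After Jul 9: 808 on hand, pool $9,051.00 (≈ $11.2017 each)
After Jul 13: 1078 on hand, pool $12,561.00 (≈ $11.6521 each)
Jul 16, sell 197: 197/1078 × $12,561.00 → $2,295.47
After Jul 17: 1224 on hand, pool $14,381.53 (≈ $11.7496 each)
After Jul 19: 1536 on hand, pool $19,061.53 (≈ $12.4099 each)
Jul 20, sell 1292: 1292/1536 × $19,061.53 → $16,033.52
Total COGS = $2,295.47 + $16,033.52 = $18,328.99
Ending inventory (cost pool remaining) = $3,028.01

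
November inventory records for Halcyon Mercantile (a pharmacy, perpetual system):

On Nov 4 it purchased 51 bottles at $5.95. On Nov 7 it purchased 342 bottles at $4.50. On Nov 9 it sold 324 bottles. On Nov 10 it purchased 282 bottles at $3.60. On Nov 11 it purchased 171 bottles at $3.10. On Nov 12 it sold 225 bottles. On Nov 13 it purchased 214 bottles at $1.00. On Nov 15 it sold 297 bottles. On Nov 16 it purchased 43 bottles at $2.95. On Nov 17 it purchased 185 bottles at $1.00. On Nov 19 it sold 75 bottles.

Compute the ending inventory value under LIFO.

Ending inventory = $1,143.30

Nov 9, 324 sold [LIFO — newest first]: 324 @ $4.50 = $1,458.00
Nov 12, 225 sold [LIFO — newest first]: 171 @ $3.10 + 54 @ $3.60 = $724.50
Nov 15, 297 sold [LIFO — newest first]: 214 @ $1.00 + 83 @ $3.60 = $512.80
Nov 19, 75 sold [LIFO — newest first]: 75 @ $1.00 = $75.00
Total COGS = $1,458.00 + $724.50 + $512.80 + $75.00 = $2,770.30
Ending inventory: 51 @ $5.95 + 18 @ $4.50 + 145 @ $3.60 + 43 @ $2.95 + 110 @ $1.00 = $1,143.30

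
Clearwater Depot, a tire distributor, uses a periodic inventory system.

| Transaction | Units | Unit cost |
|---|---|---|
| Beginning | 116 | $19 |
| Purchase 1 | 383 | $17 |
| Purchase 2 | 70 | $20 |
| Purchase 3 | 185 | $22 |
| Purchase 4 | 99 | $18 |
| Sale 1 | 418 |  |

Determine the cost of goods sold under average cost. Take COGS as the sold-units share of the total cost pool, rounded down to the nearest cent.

Sale 1, sell 418: 418/853 × $15,967.00 → $7,824.39
Ending inventory (cost pool remaining) = $8,142.61

COGS = $7,824.39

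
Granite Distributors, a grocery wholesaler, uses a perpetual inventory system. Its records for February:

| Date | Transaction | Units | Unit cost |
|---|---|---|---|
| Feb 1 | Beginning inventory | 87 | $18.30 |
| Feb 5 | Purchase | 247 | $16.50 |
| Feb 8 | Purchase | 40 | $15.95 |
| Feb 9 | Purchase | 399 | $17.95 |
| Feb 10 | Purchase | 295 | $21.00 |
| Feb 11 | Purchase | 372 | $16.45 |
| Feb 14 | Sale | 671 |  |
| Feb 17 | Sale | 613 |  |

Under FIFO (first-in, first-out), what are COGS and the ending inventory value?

Feb 14, 671 sold [FIFO — oldest first]: 87 @ $18.30 + 247 @ $16.50 + 40 @ $15.95 + 297 @ $17.95 = $11,636.75
Feb 17, 613 sold [FIFO — oldest first]: 102 @ $17.95 + 295 @ $21.00 + 216 @ $16.45 = $11,579.10
Total COGS = $11,636.75 + $11,579.10 = $23,215.85
Ending inventory: 156 @ $16.45 = $2,566.20
Check: goods available $25,782.05 = COGS $23,215.85 + ending $2,566.20

COGS = $23,215.85; ending inventory = $2,566.20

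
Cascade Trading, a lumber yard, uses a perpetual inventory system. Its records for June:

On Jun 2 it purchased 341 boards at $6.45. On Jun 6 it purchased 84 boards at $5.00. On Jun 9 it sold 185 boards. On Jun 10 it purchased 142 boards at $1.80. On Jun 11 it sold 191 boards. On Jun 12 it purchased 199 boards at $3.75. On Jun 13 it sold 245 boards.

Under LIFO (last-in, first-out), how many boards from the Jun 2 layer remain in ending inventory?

145

Jun 9, 185 sold [LIFO — newest first]: 84 @ $5.00 + 101 @ $6.45 = $1,071.45
Jun 11, 191 sold [LIFO — newest first]: 142 @ $1.80 + 49 @ $6.45 = $571.65
Jun 13, 245 sold [LIFO — newest first]: 199 @ $3.75 + 46 @ $6.45 = $1,042.95
Total COGS = $1,071.45 + $571.65 + $1,042.95 = $2,686.05
Ending inventory: 145 @ $6.45 = $935.25
Check: goods available $3,621.30 = COGS $2,686.05 + ending $935.25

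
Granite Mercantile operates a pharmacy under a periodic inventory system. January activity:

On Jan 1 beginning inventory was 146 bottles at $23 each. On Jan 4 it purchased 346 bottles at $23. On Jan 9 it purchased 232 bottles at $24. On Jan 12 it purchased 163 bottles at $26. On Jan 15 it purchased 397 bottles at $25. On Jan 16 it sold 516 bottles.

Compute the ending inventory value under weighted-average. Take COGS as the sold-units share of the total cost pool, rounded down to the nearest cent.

Jan 16, sell 516: 516/1284 × $31,047.00 → $12,476.83
Ending inventory (cost pool remaining) = $18,570.17

Ending inventory = $18,570.17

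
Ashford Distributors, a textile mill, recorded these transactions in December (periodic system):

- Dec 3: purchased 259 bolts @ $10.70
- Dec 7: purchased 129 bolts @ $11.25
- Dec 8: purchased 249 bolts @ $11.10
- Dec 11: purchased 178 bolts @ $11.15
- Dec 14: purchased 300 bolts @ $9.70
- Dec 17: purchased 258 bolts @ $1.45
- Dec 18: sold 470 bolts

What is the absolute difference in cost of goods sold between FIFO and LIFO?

FIFO COGS: 259 @ $10.70 + 129 @ $11.25 + 82 @ $11.10 = $5,132.75
LIFO COGS: 258 @ $1.45 + 212 @ $9.70 = $2,430.50
Difference = |$5,132.75 − $2,430.50| = $2,702.25

$2,702.25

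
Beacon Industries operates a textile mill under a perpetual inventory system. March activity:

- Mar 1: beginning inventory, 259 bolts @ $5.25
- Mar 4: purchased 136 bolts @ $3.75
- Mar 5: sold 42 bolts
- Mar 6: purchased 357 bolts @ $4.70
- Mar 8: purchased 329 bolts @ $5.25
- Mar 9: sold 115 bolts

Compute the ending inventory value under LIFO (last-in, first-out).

Mar 5, 42 sold [LIFO — newest first]: 42 @ $3.75 = $157.50
Mar 9, 115 sold [LIFO — newest first]: 115 @ $5.25 = $603.75
Total COGS = $157.50 + $603.75 = $761.25
Ending inventory: 259 @ $5.25 + 94 @ $3.75 + 357 @ $4.70 + 214 @ $5.25 = $4,513.65

Ending inventory = $4,513.65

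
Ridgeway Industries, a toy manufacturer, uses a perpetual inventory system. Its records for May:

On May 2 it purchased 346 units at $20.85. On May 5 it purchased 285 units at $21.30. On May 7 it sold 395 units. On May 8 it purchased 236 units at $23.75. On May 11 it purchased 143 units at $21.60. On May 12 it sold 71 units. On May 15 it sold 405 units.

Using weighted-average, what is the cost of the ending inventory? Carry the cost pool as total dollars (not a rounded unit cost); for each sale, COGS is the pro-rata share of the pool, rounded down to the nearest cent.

Ending inventory = $3,087.92

After May 2: 346 on hand, pool $7,214.10 (≈ $20.8500 each)
After May 5: 631 on hand, pool $13,284.60 (≈ $21.0532 each)
May 7, sell 395: 395/631 × $13,284.60 → $8,316.03
After May 8: 472 on hand, pool $10,573.57 (≈ $22.4016 each)
After May 11: 615 on hand, pool $13,662.37 (≈ $22.2152 each)
May 12, sell 71: 71/615 × $13,662.37 → $1,577.28
May 15, sell 405: 405/544 × $12,085.09 → $8,997.17
Total COGS = $8,316.03 + $1,577.28 + $8,997.17 = $18,890.48
Ending inventory (cost pool remaining) = $3,087.92
Check: goods available $21,978.40 = COGS $18,890.48 + ending $3,087.92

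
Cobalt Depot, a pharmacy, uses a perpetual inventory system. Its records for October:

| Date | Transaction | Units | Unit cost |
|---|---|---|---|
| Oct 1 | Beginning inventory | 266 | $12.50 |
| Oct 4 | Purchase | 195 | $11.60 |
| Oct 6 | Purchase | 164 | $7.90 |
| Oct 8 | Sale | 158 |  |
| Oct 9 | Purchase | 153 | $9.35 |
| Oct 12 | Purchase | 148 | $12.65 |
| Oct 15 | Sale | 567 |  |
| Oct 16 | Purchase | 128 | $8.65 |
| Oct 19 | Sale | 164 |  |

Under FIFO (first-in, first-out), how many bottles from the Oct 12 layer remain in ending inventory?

37

Oct 8, 158 sold [FIFO — oldest first]: 158 @ $12.50 = $1,975.00
Oct 15, 567 sold [FIFO — oldest first]: 108 @ $12.50 + 195 @ $11.60 + 164 @ $7.90 + 100 @ $9.35 = $5,842.60
Oct 19, 164 sold [FIFO — oldest first]: 53 @ $9.35 + 111 @ $12.65 = $1,899.70
Total COGS = $1,975.00 + $5,842.60 + $1,899.70 = $9,717.30
Ending inventory: 37 @ $12.65 + 128 @ $8.65 = $1,575.25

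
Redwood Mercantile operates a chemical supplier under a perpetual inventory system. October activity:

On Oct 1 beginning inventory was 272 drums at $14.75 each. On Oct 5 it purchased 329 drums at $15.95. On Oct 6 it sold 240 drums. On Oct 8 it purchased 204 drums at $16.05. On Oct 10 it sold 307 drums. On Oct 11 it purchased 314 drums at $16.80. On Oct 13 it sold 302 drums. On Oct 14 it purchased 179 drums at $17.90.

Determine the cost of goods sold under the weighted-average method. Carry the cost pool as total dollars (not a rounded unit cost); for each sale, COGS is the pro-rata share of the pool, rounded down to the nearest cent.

COGS = $13,414.32

After Oct 1: 272 on hand, pool $4,012.00 (≈ $14.7500 each)
After Oct 5: 601 on hand, pool $9,259.55 (≈ $15.4069 each)
Oct 6, sell 240: 240/601 × $9,259.55 → $3,697.65
After Oct 8: 565 on hand, pool $8,836.10 (≈ $15.6391 each)
Oct 10, sell 307: 307/565 × $8,836.10 → $4,801.20
After Oct 11: 572 on hand, pool $9,310.10 (≈ $16.2764 each)
Oct 13, sell 302: 302/572 × $9,310.10 → $4,915.47
After Oct 14: 449 on hand, pool $7,598.73 (≈ $16.9237 each)
Total COGS = $3,697.65 + $4,801.20 + $4,915.47 = $13,414.32
Ending inventory (cost pool remaining) = $7,598.73
Check: goods available $21,013.05 = COGS $13,414.32 + ending $7,598.73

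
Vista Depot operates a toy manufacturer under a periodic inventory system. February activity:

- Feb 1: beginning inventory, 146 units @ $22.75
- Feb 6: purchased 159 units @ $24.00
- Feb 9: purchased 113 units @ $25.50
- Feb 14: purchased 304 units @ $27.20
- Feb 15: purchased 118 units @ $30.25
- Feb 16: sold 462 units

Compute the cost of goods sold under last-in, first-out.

COGS = $12,858.30

Feb 16, 462 sold [LIFO — newest first]: 118 @ $30.25 + 304 @ $27.20 + 40 @ $25.50 = $12,858.30
Ending inventory: 146 @ $22.75 + 159 @ $24.00 + 73 @ $25.50 = $8,999.00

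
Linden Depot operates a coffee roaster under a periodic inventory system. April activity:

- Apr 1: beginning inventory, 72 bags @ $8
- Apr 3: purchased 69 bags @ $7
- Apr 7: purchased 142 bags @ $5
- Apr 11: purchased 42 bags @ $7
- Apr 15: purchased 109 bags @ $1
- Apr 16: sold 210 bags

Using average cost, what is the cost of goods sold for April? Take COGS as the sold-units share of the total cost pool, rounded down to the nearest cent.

COGS = $1,050.96

Apr 16, sell 210: 210/434 × $2,172.00 → $1,050.96
Ending inventory (cost pool remaining) = $1,121.04
Check: goods available $2,172.00 = COGS $1,050.96 + ending $1,121.04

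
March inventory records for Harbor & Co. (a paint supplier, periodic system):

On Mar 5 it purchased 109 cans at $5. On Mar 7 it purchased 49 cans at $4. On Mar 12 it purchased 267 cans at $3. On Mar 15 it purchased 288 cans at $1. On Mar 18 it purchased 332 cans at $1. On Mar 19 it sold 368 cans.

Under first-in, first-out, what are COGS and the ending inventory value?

COGS = $1,371; ending inventory = $791

Mar 19, 368 sold [FIFO — oldest first]: 109 @ $5 + 49 @ $4 + 210 @ $3 = $1,371
Ending inventory: 57 @ $3 + 288 @ $1 + 332 @ $1 = $791
Check: goods available $2,162 = COGS $1,371 + ending $791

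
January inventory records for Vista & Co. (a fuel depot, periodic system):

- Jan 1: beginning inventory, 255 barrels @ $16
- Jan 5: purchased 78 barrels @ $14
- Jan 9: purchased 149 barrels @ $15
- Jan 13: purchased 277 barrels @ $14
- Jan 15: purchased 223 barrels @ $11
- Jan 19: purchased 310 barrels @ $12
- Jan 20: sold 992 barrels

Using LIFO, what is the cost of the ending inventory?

Jan 20, 992 sold [LIFO — newest first]: 310 @ $12 + 223 @ $11 + 277 @ $14 + 149 @ $15 + 33 @ $14 = $12,748
Ending inventory: 255 @ $16 + 45 @ $14 = $4,710

Ending inventory = $4,710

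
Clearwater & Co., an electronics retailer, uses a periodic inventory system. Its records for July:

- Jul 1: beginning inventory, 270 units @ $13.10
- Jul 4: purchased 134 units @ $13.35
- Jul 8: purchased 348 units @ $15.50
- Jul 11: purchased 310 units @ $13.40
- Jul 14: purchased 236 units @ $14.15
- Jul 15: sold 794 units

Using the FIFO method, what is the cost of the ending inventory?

Jul 15, 794 sold [FIFO — oldest first]: 270 @ $13.10 + 134 @ $13.35 + 348 @ $15.50 + 42 @ $13.40 = $11,282.70
Ending inventory: 268 @ $13.40 + 236 @ $14.15 = $6,930.60
Check: goods available $18,213.30 = COGS $11,282.70 + ending $6,930.60

Ending inventory = $6,930.60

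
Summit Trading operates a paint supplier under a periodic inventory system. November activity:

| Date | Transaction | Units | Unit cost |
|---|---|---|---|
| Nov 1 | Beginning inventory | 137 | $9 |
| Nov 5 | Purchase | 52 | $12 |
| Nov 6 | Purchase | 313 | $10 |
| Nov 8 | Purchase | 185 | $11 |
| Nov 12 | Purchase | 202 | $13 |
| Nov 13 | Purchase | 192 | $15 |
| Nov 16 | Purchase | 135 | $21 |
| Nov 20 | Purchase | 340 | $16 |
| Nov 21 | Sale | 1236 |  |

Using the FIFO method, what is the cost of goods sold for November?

COGS = $15,683

Nov 21, 1236 sold [FIFO — oldest first]: 137 @ $9 + 52 @ $12 + 313 @ $10 + 185 @ $11 + 202 @ $13 + 192 @ $15 + 135 @ $21 + 20 @ $16 = $15,683
Ending inventory: 320 @ $16 = $5,120
Check: goods available $20,803 = COGS $15,683 + ending $5,120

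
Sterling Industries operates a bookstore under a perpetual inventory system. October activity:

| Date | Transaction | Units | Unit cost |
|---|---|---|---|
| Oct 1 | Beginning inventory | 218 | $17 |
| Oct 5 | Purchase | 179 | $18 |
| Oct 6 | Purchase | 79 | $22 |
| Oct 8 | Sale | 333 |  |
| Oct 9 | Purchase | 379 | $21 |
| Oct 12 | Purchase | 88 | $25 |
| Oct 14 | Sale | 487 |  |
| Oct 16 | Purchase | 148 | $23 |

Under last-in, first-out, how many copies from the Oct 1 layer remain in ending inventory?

Oct 8, 333 sold [LIFO — newest first]: 79 @ $22 + 179 @ $18 + 75 @ $17 = $6,235
Oct 14, 487 sold [LIFO — newest first]: 88 @ $25 + 379 @ $21 + 20 @ $17 = $10,499
Total COGS = $6,235 + $10,499 = $16,734
Ending inventory: 123 @ $17 + 148 @ $23 = $5,495
Check: goods available $22,229 = COGS $16,734 + ending $5,495

123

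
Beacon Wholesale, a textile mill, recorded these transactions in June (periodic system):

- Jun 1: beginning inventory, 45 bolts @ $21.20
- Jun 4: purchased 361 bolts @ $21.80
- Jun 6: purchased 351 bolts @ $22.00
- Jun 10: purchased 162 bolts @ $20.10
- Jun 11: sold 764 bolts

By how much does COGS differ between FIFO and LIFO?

FIFO COGS: 45 @ $21.20 + 361 @ $21.80 + 351 @ $22.00 + 7 @ $20.10 = $16,686.50
LIFO COGS: 162 @ $20.10 + 351 @ $22.00 + 251 @ $21.80 = $16,450.00
Difference = |$16,686.50 − $16,450.00| = $236.50

$236.50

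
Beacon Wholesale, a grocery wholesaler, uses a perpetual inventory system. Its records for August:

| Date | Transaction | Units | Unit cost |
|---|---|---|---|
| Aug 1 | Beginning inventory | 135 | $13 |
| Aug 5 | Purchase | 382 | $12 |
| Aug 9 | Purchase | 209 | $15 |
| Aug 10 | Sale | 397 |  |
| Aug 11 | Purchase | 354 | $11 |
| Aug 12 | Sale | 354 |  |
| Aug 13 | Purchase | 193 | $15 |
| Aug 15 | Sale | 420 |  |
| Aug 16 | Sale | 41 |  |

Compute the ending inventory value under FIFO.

Aug 10, 397 sold [FIFO — oldest first]: 135 @ $13 + 262 @ $12 = $4,899
Aug 12, 354 sold [FIFO — oldest first]: 120 @ $12 + 209 @ $15 + 25 @ $11 = $4,850
Aug 15, 420 sold [FIFO — oldest first]: 329 @ $11 + 91 @ $15 = $4,984
Aug 16, 41 sold [FIFO — oldest first]: 41 @ $15 = $615
Total COGS = $4,899 + $4,850 + $4,984 + $615 = $15,348
Ending inventory: 61 @ $15 = $915

Ending inventory = $915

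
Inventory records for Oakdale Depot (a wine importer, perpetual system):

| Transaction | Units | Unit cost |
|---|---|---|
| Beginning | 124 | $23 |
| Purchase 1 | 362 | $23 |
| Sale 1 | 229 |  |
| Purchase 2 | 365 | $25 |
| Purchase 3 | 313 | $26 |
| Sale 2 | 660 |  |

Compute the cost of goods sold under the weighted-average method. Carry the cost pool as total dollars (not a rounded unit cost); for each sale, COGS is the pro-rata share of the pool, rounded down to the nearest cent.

After Beginning: 124 on hand, pool $2,852.00 (≈ $23.0000 each)
After Purchase 1: 486 on hand, pool $11,178.00 (≈ $23.0000 each)
Sale 1, sell 229: 229/486 × $11,178.00 → $5,267.00
After Purchase 2: 622 on hand, pool $15,036.00 (≈ $24.1736 each)
After Purchase 3: 935 on hand, pool $23,174.00 (≈ $24.7850 each)
Sale 2, sell 660: 660/935 × $23,174.00 → $16,358.11
Total COGS = $5,267.00 + $16,358.11 = $21,625.11
Ending inventory (cost pool remaining) = $6,815.89

COGS = $21,625.11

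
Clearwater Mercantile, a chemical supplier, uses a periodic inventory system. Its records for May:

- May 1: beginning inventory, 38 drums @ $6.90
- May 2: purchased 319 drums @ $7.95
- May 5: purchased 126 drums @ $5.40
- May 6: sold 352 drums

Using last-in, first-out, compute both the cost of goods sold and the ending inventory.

May 6, 352 sold [LIFO — newest first]: 126 @ $5.40 + 226 @ $7.95 = $2,477.10
Ending inventory: 38 @ $6.90 + 93 @ $7.95 = $1,001.55
Check: goods available $3,478.65 = COGS $2,477.10 + ending $1,001.55

COGS = $2,477.10; ending inventory = $1,001.55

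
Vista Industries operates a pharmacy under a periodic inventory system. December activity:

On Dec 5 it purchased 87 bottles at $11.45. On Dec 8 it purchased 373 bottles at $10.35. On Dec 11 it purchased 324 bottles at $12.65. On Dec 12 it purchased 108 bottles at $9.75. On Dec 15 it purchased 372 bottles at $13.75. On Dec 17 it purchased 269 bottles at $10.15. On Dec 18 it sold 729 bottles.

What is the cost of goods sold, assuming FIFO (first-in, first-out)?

COGS = $8,259.55

Dec 18, 729 sold [FIFO — oldest first]: 87 @ $11.45 + 373 @ $10.35 + 269 @ $12.65 = $8,259.55
Ending inventory: 55 @ $12.65 + 108 @ $9.75 + 372 @ $13.75 + 269 @ $10.15 = $9,594.10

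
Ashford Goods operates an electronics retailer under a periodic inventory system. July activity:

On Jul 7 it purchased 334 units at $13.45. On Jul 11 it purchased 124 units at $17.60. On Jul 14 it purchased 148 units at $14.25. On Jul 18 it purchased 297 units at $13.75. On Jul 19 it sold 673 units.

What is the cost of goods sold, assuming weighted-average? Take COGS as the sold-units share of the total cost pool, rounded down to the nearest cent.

Jul 19, sell 673: 673/903 × $12,867.45 → $9,590.02
Ending inventory (cost pool remaining) = $3,277.43

COGS = $9,590.02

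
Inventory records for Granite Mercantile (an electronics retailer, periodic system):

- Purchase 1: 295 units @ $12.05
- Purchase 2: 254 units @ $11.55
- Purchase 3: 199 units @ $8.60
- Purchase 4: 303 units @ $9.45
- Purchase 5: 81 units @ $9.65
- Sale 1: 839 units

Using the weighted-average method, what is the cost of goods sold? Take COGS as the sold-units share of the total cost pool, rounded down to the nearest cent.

COGS = $8,779.00

Sale 1, sell 839: 839/1132 × $11,844.85 → $8,779.00
Ending inventory (cost pool remaining) = $3,065.85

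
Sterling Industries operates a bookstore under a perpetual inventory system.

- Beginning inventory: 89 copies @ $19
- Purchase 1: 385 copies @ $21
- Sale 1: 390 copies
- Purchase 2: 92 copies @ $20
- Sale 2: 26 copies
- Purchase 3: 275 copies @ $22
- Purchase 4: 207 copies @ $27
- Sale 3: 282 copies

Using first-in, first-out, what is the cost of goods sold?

COGS = $14,520

Sale 1 (390) [FIFO — oldest first]: 89 @ $19 + 301 @ $21 = $8,012
Sale 2 (26) [FIFO — oldest first]: 26 @ $21 = $546
Sale 3 (282) [FIFO — oldest first]: 58 @ $21 + 92 @ $20 + 132 @ $22 = $5,962
Total COGS = $8,012 + $546 + $5,962 = $14,520
Ending inventory: 143 @ $22 + 207 @ $27 = $8,735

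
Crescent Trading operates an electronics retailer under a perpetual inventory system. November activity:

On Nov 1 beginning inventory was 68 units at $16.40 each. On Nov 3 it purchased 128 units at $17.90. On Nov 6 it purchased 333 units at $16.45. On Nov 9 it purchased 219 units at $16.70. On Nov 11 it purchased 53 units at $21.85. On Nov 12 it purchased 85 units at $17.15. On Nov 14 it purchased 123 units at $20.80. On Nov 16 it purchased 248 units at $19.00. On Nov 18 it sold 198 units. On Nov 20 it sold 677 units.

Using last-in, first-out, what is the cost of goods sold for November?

Nov 18, 198 sold [LIFO — newest first]: 198 @ $19.00 = $3,762.00
Nov 20, 677 sold [LIFO — newest first]: 50 @ $19.00 + 123 @ $20.80 + 85 @ $17.15 + 53 @ $21.85 + 219 @ $16.70 + 147 @ $16.45 = $12,199.65
Total COGS = $3,762.00 + $12,199.65 = $15,961.65
Ending inventory: 68 @ $16.40 + 128 @ $17.90 + 186 @ $16.45 = $6,466.10
Check: goods available $22,427.75 = COGS $15,961.65 + ending $6,466.10

COGS = $15,961.65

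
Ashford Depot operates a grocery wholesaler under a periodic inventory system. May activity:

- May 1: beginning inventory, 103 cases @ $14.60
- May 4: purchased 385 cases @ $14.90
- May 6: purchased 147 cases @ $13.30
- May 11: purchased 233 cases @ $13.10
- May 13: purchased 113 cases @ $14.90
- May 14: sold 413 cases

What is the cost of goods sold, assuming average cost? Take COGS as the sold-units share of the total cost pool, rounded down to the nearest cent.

COGS = $5,865.10

May 14, sell 413: 413/981 × $13,931.40 → $5,865.10
Ending inventory (cost pool remaining) = $8,066.30
Check: goods available $13,931.40 = COGS $5,865.10 + ending $8,066.30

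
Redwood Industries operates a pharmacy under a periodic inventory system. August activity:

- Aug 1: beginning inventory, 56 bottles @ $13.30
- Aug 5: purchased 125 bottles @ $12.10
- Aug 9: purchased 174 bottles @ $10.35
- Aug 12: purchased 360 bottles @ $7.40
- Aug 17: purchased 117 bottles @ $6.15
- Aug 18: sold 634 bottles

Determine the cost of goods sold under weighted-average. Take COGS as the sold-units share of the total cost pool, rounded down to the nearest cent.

COGS = $5,670.75

Aug 18, sell 634: 634/832 × $7,441.75 → $5,670.75
Ending inventory (cost pool remaining) = $1,771.00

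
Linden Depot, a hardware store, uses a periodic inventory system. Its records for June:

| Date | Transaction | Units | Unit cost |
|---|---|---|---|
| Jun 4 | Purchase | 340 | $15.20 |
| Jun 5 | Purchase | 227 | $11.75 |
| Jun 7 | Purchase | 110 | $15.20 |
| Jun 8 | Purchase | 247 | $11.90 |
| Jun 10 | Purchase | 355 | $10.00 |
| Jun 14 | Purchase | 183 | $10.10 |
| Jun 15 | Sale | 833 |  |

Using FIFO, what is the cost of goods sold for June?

Jun 15, 833 sold [FIFO — oldest first]: 340 @ $15.20 + 227 @ $11.75 + 110 @ $15.20 + 156 @ $11.90 = $11,363.65
Ending inventory: 91 @ $11.90 + 355 @ $10.00 + 183 @ $10.10 = $6,481.20
Check: goods available $17,844.85 = COGS $11,363.65 + ending $6,481.20

COGS = $11,363.65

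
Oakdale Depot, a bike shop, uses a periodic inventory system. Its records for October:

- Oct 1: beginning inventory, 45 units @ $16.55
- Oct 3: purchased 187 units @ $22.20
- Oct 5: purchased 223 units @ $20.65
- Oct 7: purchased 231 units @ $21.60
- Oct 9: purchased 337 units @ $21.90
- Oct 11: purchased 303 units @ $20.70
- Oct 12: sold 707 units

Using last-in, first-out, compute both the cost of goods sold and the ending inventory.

Oct 12, 707 sold [LIFO — newest first]: 303 @ $20.70 + 337 @ $21.90 + 67 @ $21.60 = $15,099.60
Ending inventory: 45 @ $16.55 + 187 @ $22.20 + 223 @ $20.65 + 164 @ $21.60 = $13,043.50
Check: goods available $28,143.10 = COGS $15,099.60 + ending $13,043.50

COGS = $15,099.60; ending inventory = $13,043.50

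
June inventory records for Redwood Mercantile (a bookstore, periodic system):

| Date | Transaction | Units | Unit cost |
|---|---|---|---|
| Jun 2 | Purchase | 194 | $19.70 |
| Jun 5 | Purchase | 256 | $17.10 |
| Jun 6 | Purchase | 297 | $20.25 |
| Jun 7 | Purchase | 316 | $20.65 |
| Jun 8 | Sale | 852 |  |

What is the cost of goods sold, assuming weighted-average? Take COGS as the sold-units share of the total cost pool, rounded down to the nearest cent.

Jun 8, sell 852: 852/1063 × $20,739.05 → $16,622.45
Ending inventory (cost pool remaining) = $4,116.60
Check: goods available $20,739.05 = COGS $16,622.45 + ending $4,116.60

COGS = $16,622.45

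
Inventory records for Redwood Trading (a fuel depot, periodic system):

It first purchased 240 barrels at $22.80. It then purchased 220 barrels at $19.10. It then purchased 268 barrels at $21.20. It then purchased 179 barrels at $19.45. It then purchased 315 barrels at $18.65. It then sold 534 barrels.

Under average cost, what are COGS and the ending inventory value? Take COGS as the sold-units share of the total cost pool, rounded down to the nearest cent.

COGS = $10,798.81; ending inventory = $13,913.09

Sale 1, sell 534: 534/1222 × $24,711.90 → $10,798.81
Ending inventory (cost pool remaining) = $13,913.09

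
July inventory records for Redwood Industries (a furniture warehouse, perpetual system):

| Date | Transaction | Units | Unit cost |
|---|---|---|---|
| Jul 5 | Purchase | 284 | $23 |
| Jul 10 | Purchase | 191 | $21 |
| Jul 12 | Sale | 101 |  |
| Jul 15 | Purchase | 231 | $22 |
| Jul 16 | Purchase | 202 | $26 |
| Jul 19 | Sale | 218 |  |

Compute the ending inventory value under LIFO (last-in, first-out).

Jul 12, 101 sold [LIFO — newest first]: 101 @ $21 = $2,121
Jul 19, 218 sold [LIFO — newest first]: 202 @ $26 + 16 @ $22 = $5,604
Total COGS = $2,121 + $5,604 = $7,725
Ending inventory: 284 @ $23 + 90 @ $21 + 215 @ $22 = $13,152
Check: goods available $20,877 = COGS $7,725 + ending $13,152

Ending inventory = $13,152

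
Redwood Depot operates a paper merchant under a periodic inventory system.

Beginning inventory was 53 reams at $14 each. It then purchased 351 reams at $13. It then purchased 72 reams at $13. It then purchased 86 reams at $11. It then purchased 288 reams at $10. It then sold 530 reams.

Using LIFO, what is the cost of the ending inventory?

Ending inventory = $4,213

Sale 1 (530) [LIFO — newest first]: 288 @ $10 + 86 @ $11 + 72 @ $13 + 84 @ $13 = $5,854
Ending inventory: 53 @ $14 + 267 @ $13 = $4,213
Check: goods available $10,067 = COGS $5,854 + ending $4,213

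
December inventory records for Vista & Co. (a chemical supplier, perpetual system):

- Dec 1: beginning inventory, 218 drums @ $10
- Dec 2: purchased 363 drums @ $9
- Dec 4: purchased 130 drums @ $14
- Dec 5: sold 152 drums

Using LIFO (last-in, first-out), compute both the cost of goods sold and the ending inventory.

Dec 5, 152 sold [LIFO — newest first]: 130 @ $14 + 22 @ $9 = $2,018
Ending inventory: 218 @ $10 + 341 @ $9 = $5,249

COGS = $2,018; ending inventory = $5,249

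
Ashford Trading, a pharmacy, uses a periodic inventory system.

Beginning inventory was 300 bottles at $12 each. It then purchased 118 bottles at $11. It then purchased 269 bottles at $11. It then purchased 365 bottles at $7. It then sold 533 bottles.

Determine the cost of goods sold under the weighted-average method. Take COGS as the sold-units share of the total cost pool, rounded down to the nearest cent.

Sale 1, sell 533: 533/1052 × $10,412.00 → $5,275.28
Ending inventory (cost pool remaining) = $5,136.72

COGS = $5,275.28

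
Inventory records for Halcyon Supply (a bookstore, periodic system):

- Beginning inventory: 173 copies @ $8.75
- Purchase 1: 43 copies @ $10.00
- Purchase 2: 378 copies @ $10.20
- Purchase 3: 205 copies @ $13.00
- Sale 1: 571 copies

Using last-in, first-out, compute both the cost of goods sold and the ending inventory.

COGS = $6,398.20; ending inventory = $2,066.15

Sale 1 (571) [LIFO — newest first]: 205 @ $13.00 + 366 @ $10.20 = $6,398.20
Ending inventory: 173 @ $8.75 + 43 @ $10.00 + 12 @ $10.20 = $2,066.15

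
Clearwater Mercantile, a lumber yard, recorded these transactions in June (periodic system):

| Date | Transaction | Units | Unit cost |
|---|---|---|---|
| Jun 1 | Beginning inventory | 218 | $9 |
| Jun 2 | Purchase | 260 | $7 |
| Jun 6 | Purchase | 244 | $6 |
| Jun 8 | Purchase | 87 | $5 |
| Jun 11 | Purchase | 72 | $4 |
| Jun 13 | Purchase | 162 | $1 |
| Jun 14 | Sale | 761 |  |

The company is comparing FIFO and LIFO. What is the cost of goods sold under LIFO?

FIFO COGS: 218 @ $9 + 260 @ $7 + 244 @ $6 + 39 @ $5 = $5,441
LIFO COGS: 162 @ $1 + 72 @ $4 + 87 @ $5 + 244 @ $6 + 196 @ $7 = $3,721

COGS = $3,721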